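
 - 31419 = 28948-60367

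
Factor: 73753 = 131^1*563^1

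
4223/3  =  1407 + 2/3 = 1407.67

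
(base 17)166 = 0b110001101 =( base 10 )397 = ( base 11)331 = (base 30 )D7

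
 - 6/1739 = - 1 + 1733/1739 = -  0.00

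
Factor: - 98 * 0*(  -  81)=0=0^1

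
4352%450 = 302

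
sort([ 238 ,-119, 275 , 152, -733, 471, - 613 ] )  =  [- 733,-613,-119, 152,238, 275, 471]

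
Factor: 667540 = 2^2*5^1*33377^1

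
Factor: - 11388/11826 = - 2^1*3^( - 3 ) * 13^1= - 26/27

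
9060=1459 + 7601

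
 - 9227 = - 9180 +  - 47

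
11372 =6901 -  - 4471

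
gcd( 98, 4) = 2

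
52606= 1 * 52606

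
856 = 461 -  - 395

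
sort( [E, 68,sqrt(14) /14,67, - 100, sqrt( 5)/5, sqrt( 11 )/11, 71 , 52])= [ - 100,sqrt ( 14)/14, sqrt (11)/11,sqrt( 5 )/5, E , 52, 67, 68,71 ] 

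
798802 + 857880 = 1656682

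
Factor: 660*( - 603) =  - 397980 = -  2^2*3^3*5^1 * 11^1*67^1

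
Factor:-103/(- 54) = 2^ (  -  1)*3^( - 3)*103^1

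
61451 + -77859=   -16408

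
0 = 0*761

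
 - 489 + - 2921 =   -  3410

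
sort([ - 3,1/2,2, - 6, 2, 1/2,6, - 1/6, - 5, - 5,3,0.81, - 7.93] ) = [ - 7.93 , - 6,-5,- 5 , - 3 , - 1/6,1/2, 1/2 , 0.81, 2,2, 3 , 6 ] 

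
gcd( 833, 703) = 1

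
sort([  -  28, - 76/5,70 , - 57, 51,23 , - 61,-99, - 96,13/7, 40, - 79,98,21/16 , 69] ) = [ - 99,  -  96  , - 79,  -  61, - 57, - 28,  -  76/5, 21/16,  13/7, 23, 40,51, 69, 70,98 ]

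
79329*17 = 1348593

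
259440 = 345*752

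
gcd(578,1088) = 34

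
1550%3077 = 1550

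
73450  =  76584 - 3134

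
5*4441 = 22205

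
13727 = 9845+3882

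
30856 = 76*406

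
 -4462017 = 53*( - 84189)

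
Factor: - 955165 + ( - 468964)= - 7^1 * 389^1*523^1 = - 1424129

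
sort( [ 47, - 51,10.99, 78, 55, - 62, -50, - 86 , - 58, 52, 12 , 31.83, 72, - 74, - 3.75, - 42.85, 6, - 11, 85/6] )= [ - 86, - 74, - 62, - 58, - 51, - 50, - 42.85, - 11, - 3.75, 6, 10.99,12, 85/6 , 31.83, 47, 52,  55, 72,  78]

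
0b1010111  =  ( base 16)57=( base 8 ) 127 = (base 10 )87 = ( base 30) 2r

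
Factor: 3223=11^1*293^1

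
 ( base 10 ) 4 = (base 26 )4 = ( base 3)11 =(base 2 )100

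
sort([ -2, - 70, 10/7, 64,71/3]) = [ - 70,-2, 10/7,  71/3 , 64]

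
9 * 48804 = 439236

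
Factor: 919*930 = 854670   =  2^1 * 3^1*5^1*31^1*919^1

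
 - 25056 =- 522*48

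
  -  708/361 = -708/361 = - 1.96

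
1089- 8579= -7490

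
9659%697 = 598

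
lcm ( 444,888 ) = 888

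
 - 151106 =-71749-79357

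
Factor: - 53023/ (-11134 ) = 2^( - 1 )*17^1 * 19^(- 1)*293^( - 1 )*3119^1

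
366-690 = -324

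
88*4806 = 422928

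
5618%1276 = 514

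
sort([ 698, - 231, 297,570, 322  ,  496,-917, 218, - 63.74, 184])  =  [ - 917, - 231, - 63.74, 184, 218,297,  322, 496, 570, 698 ]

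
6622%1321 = 17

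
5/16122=5/16122 = 0.00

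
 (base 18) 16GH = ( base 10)8081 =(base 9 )12068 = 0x1F91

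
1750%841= 68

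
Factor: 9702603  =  3^2  *331^1*3257^1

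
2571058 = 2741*938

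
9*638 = 5742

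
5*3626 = 18130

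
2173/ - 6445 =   -  1  +  4272/6445 = - 0.34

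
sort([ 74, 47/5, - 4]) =[ - 4, 47/5, 74] 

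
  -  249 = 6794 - 7043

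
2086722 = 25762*81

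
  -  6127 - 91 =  - 6218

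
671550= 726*925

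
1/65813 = 1/65813 = 0.00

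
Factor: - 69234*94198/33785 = -2^2*3^1*5^( - 1 ) * 11^1*13^1*29^ (- 1)*233^(  -  1)*1049^1*3623^1 = -6521704332/33785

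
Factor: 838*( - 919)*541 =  - 2^1 * 419^1*541^1*919^1 = -416636002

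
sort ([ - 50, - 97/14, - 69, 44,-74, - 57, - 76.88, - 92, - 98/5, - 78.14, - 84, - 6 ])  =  [ - 92 , - 84, - 78.14, - 76.88 , - 74, - 69, - 57,-50, - 98/5, - 97/14, - 6,44]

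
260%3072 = 260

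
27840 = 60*464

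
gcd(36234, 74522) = 2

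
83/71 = 1 + 12/71= 1.17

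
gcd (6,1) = 1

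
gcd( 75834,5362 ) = 766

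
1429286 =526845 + 902441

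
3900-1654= 2246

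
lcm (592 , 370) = 2960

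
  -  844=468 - 1312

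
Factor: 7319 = 13^1*563^1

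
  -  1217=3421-4638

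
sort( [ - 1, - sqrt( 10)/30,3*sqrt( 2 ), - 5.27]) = [ - 5.27, - 1,-sqrt( 10 ) /30,3*sqrt ( 2)] 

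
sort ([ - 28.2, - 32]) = [ - 32, - 28.2]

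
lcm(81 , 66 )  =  1782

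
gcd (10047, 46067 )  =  1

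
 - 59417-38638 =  - 98055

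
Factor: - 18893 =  - 7^1*2699^1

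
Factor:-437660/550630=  - 2^1*17^(-1 )*41^(-1)*277^1 =- 554/697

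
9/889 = 9/889 = 0.01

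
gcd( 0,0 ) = 0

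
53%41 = 12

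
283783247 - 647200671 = -363417424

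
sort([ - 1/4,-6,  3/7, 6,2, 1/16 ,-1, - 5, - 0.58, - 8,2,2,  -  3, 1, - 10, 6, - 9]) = [ - 10, - 9, - 8, - 6,- 5, - 3, - 1,-0.58 , - 1/4, 1/16, 3/7, 1,2,2,2 , 6,  6]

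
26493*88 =2331384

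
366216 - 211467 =154749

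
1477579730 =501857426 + 975722304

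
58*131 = 7598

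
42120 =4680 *9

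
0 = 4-4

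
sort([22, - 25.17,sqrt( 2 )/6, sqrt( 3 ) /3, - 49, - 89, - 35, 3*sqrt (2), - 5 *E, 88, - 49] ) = [ - 89, - 49, - 49, -35,-25.17,-5*E, sqrt(2 ) /6,sqrt(3)/3, 3*sqrt (2),  22,88] 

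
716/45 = 15 + 41/45= 15.91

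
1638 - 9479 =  - 7841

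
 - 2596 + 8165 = 5569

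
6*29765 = 178590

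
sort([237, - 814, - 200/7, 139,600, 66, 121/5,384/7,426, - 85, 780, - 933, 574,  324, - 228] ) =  [ - 933,-814,  -  228 , - 85, - 200/7,121/5 , 384/7, 66, 139,237,324, 426, 574, 600, 780 ]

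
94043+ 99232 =193275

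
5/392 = 5/392  =  0.01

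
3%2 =1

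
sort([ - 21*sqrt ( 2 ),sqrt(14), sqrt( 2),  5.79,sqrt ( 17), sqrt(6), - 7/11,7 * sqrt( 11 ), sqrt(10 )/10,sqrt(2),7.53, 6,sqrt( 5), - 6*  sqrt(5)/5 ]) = [-21*sqrt( 2) , - 6*sqrt( 5 ) /5,  -  7/11,sqrt( 10)/10,sqrt (2), sqrt ( 2), sqrt( 5 ), sqrt(6), sqrt ( 14),sqrt( 17),5.79, 6, 7.53,7*sqrt ( 11) ]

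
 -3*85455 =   -  256365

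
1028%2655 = 1028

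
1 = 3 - 2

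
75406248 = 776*97173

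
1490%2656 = 1490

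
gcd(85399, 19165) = 1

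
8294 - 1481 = 6813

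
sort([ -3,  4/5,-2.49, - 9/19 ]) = [ - 3, - 2.49 , - 9/19 , 4/5] 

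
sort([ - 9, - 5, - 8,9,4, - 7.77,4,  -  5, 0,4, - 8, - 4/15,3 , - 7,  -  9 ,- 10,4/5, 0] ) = [ - 10, - 9, - 9 , - 8, - 8,-7.77, - 7, - 5, - 5, - 4/15, 0, 0, 4/5,3,  4, 4, 4, 9] 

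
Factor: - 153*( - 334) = 51102=2^1 * 3^2*17^1*167^1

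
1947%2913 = 1947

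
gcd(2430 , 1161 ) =27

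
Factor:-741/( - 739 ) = 3^1 *13^1*19^1*739^( - 1)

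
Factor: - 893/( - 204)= 2^(-2 ) *3^( - 1 )*17^( - 1 )*19^1* 47^1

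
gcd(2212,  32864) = 316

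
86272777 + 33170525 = 119443302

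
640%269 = 102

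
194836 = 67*2908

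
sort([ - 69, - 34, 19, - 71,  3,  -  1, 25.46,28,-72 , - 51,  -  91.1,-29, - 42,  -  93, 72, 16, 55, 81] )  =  [ - 93,  -  91.1 ,-72,- 71, -69, - 51,-42, - 34, - 29, - 1,3, 16, 19,25.46, 28, 55,72,81]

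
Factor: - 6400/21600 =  - 8/27=-2^3*3^(-3 )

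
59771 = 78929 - 19158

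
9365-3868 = 5497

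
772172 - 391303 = 380869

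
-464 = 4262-4726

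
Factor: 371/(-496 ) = -2^(-4)  *  7^1*  31^(-1)*53^1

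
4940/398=12  +  82/199 = 12.41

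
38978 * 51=1987878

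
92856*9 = 835704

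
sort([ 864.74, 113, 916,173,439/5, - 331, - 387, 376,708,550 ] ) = [ - 387,- 331, 439/5, 113,  173, 376,550, 708, 864.74, 916] 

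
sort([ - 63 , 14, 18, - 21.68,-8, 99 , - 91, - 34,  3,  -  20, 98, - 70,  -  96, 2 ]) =[ - 96, - 91, - 70, - 63,-34,  -  21.68, - 20, - 8,2, 3, 14, 18,  98, 99] 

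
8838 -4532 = 4306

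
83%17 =15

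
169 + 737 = 906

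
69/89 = 69/89  =  0.78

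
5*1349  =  6745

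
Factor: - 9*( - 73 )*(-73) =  - 47961= - 3^2*73^2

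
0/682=0 = 0.00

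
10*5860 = 58600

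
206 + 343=549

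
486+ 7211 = 7697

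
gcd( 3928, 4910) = 982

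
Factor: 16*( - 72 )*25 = - 2^7*3^2*5^2 = - 28800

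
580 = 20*29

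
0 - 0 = 0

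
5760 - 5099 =661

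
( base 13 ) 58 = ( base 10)73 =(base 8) 111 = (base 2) 1001001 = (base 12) 61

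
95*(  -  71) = -6745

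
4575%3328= 1247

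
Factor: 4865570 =2^1*5^1*17^1*28621^1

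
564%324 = 240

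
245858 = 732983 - 487125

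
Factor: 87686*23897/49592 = 2^(-2 )*17^1*23^1*1039^1*2579^1*6199^( -1) = 1047716171/24796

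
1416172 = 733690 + 682482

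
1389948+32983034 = 34372982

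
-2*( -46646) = 93292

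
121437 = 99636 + 21801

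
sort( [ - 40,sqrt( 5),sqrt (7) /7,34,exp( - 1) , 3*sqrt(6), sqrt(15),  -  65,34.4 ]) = [ - 65,-40 , exp(  -  1),sqrt(7)/7,  sqrt(5),sqrt( 15),3*sqrt(6), 34,34.4 ]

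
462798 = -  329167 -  - 791965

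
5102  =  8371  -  3269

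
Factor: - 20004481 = -7^1*59^1*48437^1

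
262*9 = 2358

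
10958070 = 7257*1510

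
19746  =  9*2194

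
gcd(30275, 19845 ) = 35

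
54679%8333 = 4681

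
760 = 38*20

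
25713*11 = 282843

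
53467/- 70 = -764 + 13/70 = -  763.81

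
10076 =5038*2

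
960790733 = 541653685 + 419137048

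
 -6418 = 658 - 7076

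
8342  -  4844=3498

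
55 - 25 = 30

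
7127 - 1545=5582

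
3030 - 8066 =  - 5036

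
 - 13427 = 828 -14255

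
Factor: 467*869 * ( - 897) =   -  3^1*11^1 *13^1*23^1*79^1*467^1 = - 364023231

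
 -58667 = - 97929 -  - 39262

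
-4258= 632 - 4890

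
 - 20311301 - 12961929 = -33273230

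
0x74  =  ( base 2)1110100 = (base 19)62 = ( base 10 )116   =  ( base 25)4G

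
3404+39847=43251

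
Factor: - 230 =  - 2^1 * 5^1 * 23^1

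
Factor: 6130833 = 3^1*271^1*7541^1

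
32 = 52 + -20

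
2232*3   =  6696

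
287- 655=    - 368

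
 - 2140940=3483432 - 5624372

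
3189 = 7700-4511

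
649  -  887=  - 238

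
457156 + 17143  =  474299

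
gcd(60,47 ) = 1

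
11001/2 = 5500+1/2 = 5500.50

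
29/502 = 29/502 =0.06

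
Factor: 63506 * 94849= 6023480594  =  2^1*113^1*281^1* 94849^1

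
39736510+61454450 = 101190960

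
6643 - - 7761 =14404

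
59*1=59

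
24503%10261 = 3981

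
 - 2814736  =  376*(  -  7486)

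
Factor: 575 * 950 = 2^1 * 5^4*19^1*23^1 = 546250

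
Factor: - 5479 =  - 5479^1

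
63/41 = 63/41= 1.54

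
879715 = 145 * 6067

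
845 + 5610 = 6455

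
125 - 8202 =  - 8077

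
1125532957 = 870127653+255405304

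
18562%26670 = 18562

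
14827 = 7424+7403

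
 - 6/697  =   - 1 + 691/697= - 0.01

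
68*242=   16456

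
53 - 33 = 20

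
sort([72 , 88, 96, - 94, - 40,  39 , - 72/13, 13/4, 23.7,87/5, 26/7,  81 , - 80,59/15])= [  -  94,-80, - 40,  -  72/13,13/4,26/7,59/15,87/5,23.7,  39, 72,  81, 88  ,  96 ] 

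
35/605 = 7/121 =0.06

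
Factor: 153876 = 2^2*3^1*12823^1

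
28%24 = 4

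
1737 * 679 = 1179423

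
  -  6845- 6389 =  - 13234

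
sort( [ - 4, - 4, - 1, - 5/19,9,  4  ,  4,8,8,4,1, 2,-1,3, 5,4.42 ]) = [ - 4, - 4, - 1, - 1,- 5/19,1,  2,3,4,4,4, 4.42 , 5,8, 8,9 ]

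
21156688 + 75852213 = 97008901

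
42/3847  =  42/3847=0.01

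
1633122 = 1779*918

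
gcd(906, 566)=2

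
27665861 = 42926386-15260525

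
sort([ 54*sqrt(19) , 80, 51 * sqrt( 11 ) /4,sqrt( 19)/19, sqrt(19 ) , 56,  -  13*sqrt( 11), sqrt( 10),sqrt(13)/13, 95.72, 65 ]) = [ - 13*sqrt (11 ), sqrt ( 19)/19, sqrt( 13) /13,sqrt( 10 ),sqrt (19), 51*sqrt ( 11)/4, 56, 65, 80 , 95.72,54*sqrt (19)] 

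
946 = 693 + 253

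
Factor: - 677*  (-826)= 559202 = 2^1*7^1*59^1*677^1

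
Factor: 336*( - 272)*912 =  - 2^12*3^2*7^1*17^1*19^1 = - 83349504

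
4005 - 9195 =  - 5190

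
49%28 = 21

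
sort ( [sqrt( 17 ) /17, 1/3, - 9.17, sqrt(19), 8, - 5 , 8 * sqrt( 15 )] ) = [-9.17, - 5,  sqrt( 17)/17,  1/3, sqrt(19 ),8, 8*sqrt(15 )]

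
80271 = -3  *(-26757 ) 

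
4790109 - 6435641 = -1645532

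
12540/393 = 4180/131 = 31.91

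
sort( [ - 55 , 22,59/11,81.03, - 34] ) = [-55, - 34,59/11, 22, 81.03 ] 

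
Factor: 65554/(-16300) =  - 32777/8150 = - 2^( - 1)*5^(-2)*73^1*163^(  -  1 )*449^1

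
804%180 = 84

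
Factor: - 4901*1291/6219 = - 3^(-2)*13^2*29^1*691^( - 1) * 1291^1=   - 6327191/6219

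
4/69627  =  4/69627  =  0.00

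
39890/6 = 19945/3 = 6648.33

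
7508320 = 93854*80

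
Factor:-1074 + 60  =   -2^1 * 3^1*13^2  =  -1014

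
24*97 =2328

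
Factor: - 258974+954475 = 449^1*1549^1 =695501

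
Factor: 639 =3^2*71^1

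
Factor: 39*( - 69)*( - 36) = 2^2 *3^4*13^1*  23^1 = 96876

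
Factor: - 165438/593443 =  - 2^1*3^2*7^1 * 13^1*37^(-1) * 43^( - 1 )* 101^1*373^(-1 )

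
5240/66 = 79+13/33 = 79.39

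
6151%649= 310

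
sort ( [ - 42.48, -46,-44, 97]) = [  -  46,-44, - 42.48, 97]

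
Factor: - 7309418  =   - 2^1*3654709^1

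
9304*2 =18608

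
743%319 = 105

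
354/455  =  354/455=0.78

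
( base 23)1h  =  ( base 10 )40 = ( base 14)2c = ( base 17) 26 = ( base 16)28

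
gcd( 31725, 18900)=675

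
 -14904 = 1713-16617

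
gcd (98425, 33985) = 5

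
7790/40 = 779/4 = 194.75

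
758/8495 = 758/8495= 0.09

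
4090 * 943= 3856870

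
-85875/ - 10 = 8587 + 1/2=8587.50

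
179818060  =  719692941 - 539874881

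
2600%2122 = 478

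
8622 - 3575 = 5047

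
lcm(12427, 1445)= 62135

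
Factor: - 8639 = -53^1*163^1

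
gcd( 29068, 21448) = 4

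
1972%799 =374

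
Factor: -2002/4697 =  - 2^1*13^1*61^( - 1 )=- 26/61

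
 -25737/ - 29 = 887 + 14/29 = 887.48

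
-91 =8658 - 8749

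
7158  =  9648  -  2490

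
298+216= 514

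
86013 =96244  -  10231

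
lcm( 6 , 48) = 48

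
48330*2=96660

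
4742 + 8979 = 13721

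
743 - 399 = 344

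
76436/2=38218 = 38218.00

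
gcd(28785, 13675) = 5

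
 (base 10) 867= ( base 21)1K6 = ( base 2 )1101100011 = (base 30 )sr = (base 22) 1H9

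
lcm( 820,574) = 5740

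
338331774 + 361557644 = 699889418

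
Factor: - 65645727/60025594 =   -  2^(-1)*3^1*7^1*409^1*7643^1 * 30012797^( - 1)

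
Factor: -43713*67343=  - 3^3*1619^1*67343^1 = - 2943764559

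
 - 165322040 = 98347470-263669510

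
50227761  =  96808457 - 46580696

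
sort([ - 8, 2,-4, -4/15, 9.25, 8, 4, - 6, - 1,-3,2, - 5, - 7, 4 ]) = [ - 8,  -  7,  -  6,-5, - 4, - 3, - 1,-4/15, 2, 2, 4, 4, 8, 9.25 ] 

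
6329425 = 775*8167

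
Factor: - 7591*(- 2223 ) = 16874793 = 3^2*13^1*19^1*7591^1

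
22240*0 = 0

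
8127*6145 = 49940415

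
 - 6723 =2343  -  9066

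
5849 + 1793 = 7642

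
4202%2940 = 1262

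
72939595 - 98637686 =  - 25698091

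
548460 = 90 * 6094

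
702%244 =214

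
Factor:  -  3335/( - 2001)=5/3 = 3^( - 1 )*5^1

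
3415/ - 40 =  - 86+5/8=- 85.38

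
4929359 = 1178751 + 3750608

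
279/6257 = 279/6257 = 0.04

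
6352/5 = 6352/5  =  1270.40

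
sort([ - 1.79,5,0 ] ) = [  -  1.79,0,5 ]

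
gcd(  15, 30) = 15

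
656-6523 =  - 5867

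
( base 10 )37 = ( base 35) 12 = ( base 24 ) 1D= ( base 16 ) 25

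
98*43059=4219782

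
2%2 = 0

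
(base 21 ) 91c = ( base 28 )52Q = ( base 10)4002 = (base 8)7642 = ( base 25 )6A2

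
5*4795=23975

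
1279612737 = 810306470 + 469306267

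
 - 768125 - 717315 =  - 1485440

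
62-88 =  - 26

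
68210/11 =6200+10/11 = 6200.91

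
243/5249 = 243/5249 = 0.05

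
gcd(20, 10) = 10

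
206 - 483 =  - 277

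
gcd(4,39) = 1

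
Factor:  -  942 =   -  2^1*3^1*157^1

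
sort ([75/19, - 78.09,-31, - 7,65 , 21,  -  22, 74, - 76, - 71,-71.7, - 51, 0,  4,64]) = [ - 78.09, - 76, - 71.7,-71, - 51, -31,-22 , - 7, 0, 75/19,4,21,64,65,  74]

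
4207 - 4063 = 144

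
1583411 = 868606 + 714805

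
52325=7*7475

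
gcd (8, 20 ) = 4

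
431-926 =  - 495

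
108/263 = 108/263 = 0.41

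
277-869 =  - 592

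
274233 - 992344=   -  718111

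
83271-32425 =50846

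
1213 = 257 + 956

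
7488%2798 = 1892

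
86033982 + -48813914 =37220068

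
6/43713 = 2/14571 = 0.00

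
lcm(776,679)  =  5432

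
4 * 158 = 632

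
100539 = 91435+9104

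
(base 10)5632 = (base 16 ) 1600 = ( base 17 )1285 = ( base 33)55M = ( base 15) 1a07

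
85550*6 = 513300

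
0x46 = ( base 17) 42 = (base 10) 70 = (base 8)106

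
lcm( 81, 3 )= 81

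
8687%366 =269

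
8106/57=142+ 4/19=142.21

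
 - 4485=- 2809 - 1676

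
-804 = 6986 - 7790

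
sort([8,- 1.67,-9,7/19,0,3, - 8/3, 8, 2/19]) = [ - 9,-8/3, - 1.67, 0, 2/19,7/19,3,8,8]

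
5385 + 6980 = 12365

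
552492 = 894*618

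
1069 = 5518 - 4449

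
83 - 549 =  - 466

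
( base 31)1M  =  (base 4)311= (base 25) 23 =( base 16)35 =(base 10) 53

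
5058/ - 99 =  - 52+10/11 = - 51.09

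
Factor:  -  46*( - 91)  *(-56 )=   -  234416=- 2^4*7^2 * 13^1 * 23^1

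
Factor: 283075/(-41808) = - 2^( - 4 )*3^(  -  1)*5^2*13^1 = - 325/48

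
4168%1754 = 660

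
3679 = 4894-1215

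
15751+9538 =25289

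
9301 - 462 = 8839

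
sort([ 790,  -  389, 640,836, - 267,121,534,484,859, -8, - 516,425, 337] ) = [ - 516, - 389,  -  267,- 8, 121, 337,425, 484,534,640, 790,836,859] 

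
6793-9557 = - 2764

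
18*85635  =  1541430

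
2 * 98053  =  196106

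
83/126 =83/126 = 0.66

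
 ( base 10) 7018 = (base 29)8A0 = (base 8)15552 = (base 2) 1101101101010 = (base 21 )FJ4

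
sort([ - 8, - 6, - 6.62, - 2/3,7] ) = [-8 , - 6.62, - 6,  -  2/3, 7]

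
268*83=22244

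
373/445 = 373/445 = 0.84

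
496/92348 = 124/23087 = 0.01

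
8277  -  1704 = 6573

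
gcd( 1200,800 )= 400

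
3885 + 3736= 7621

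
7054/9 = 783  +  7/9 = 783.78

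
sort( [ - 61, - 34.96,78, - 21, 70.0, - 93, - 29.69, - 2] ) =[ - 93, - 61, - 34.96, - 29.69, - 21,- 2 , 70.0, 78 ]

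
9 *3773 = 33957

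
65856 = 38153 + 27703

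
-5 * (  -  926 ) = 4630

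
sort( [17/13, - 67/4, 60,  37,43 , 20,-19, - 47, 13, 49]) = [ - 47 ,-19, - 67/4, 17/13,13, 20  ,  37,43,49, 60] 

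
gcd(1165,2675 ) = 5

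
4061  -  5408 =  - 1347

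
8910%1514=1340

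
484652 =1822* 266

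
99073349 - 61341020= 37732329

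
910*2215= 2015650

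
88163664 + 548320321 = 636483985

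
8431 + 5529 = 13960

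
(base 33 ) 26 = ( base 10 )72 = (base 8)110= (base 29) 2E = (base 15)4c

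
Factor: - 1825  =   - 5^2*73^1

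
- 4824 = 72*(  -  67 ) 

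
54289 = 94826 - 40537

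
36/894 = 6/149 =0.04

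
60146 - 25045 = 35101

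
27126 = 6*4521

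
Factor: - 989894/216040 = -2^( - 2)*  5^ (  -  1 ) * 11^( - 1 )*463^1* 491^( - 1)*1069^1=-494947/108020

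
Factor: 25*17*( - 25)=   -  5^4 * 17^1 = -10625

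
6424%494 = 2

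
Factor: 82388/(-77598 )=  - 2^1  *3^ ( - 4)*43^1= - 86/81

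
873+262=1135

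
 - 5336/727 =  - 8+480/727 = -  7.34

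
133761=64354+69407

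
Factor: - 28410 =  - 2^1*3^1*5^1*947^1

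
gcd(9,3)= 3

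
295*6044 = 1782980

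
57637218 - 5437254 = 52199964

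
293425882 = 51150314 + 242275568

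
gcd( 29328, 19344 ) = 624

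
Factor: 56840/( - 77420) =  - 2^1*29^1*79^(-1)= - 58/79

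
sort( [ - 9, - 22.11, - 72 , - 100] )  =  [  -  100 , - 72, - 22.11, - 9]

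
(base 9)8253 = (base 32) 5SQ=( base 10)6042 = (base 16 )179a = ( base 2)1011110011010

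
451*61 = 27511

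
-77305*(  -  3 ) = 231915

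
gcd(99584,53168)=16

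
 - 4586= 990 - 5576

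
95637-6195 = 89442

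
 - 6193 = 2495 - 8688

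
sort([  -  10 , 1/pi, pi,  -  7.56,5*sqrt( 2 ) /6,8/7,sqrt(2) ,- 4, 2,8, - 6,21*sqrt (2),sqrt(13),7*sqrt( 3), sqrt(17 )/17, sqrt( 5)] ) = [ - 10, - 7.56, - 6, - 4, sqrt( 17 ) /17, 1/pi,8/7,5*sqrt(2)/6 , sqrt (2 ),2,sqrt (5),pi,sqrt (13),8,7*sqrt(3 ),21 * sqrt (2) ]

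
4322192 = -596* ( - 7252 ) 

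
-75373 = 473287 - 548660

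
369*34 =12546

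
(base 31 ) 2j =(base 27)30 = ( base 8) 121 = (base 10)81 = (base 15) 56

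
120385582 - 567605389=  - 447219807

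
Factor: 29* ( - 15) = -435 = - 3^1*5^1 * 29^1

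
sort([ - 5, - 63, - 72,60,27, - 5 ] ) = [  -  72, - 63 , - 5, - 5,  27, 60 ]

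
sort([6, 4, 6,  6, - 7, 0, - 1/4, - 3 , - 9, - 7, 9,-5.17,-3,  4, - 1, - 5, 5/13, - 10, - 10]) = [ -10, - 10, - 9, - 7 , - 7 , -5.17,- 5, - 3, - 3, - 1,-1/4 , 0,5/13, 4,4,6, 6 , 6, 9]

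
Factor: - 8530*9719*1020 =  - 84561131400 = -  2^3*3^1*5^2*17^1*853^1*9719^1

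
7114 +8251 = 15365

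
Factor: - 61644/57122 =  - 2^1*3^1*11^1*13^ (-4)*467^1 = -30822/28561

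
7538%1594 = 1162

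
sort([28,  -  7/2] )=[ - 7/2 , 28 ] 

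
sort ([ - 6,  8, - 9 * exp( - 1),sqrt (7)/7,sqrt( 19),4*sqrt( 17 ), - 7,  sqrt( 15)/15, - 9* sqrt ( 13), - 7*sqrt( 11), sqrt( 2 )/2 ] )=[-9*sqrt(13),-7*sqrt(11), - 7,  -  6, - 9 * exp( - 1), sqrt( 15)/15,sqrt( 7 ) /7,sqrt ( 2 )/2,sqrt( 19), 8 , 4 * sqrt( 17 )] 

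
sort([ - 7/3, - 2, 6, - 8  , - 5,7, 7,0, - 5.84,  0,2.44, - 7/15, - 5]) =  [ - 8, - 5.84, - 5, - 5, - 7/3, - 2, - 7/15, 0, 0, 2.44,6, 7, 7]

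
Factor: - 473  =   - 11^1*43^1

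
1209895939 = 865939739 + 343956200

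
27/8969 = 27/8969 = 0.00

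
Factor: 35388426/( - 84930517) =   -  2^1*3^1*7^( - 1) * 5898071^1*12132931^(  -  1 ) 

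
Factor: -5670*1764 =-2^3*3^6*5^1*7^3 = - 10001880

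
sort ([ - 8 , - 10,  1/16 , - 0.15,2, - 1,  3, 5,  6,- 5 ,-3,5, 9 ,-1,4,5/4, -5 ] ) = [ - 10, - 8, - 5, - 5 ,- 3,-1,  -  1  , - 0.15,1/16, 5/4,2, 3,4,5, 5 , 6, 9 ] 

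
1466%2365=1466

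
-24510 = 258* (-95)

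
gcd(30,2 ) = 2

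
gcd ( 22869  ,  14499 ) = 27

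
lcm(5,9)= 45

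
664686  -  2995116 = - 2330430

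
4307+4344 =8651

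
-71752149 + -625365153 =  - 697117302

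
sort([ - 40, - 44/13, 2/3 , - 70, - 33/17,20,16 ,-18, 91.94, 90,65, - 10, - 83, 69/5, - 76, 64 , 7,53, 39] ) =[ - 83, - 76, - 70, - 40,- 18, - 10,  -  44/13,-33/17,  2/3, 7, 69/5, 16,  20 , 39, 53,64, 65,90,91.94]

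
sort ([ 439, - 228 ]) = [ - 228,439]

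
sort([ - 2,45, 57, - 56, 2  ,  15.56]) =[ - 56, - 2, 2,15.56,45, 57]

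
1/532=1/532 = 0.00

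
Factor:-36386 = -2^1*7^1*23^1*113^1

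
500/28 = 17  +  6/7 = 17.86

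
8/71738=4/35869 = 0.00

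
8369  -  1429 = 6940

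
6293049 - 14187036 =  - 7893987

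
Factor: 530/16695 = 2/63 = 2^1*3^ ( - 2 ) * 7^(  -  1)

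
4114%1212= 478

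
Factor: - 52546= - 2^1*13^1*43^1*47^1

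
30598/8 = 15299/4 = 3824.75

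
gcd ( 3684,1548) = 12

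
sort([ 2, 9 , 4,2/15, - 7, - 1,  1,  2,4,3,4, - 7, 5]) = [ - 7, - 7, - 1,2/15, 1, 2,2, 3,4, 4, 4,5,  9] 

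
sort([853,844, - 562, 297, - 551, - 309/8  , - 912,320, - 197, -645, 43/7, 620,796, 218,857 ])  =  [ - 912, - 645,- 562 , - 551, - 197, - 309/8,43/7,218,  297, 320,620,796, 844,853, 857 ]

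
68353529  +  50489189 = 118842718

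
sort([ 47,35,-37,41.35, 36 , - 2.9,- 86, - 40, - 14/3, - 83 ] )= [-86, - 83,-40, - 37, - 14/3,  -  2.9, 35, 36 , 41.35, 47 ] 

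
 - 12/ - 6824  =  3/1706 = 0.00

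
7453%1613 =1001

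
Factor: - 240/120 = -2  =  - 2^1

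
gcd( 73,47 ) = 1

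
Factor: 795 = 3^1 * 5^1 * 53^1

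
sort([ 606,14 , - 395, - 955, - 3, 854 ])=[ - 955, - 395,-3,  14, 606,854]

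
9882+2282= 12164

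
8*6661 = 53288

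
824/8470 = 412/4235= 0.10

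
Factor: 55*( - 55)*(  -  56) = 169400 = 2^3*5^2*7^1*11^2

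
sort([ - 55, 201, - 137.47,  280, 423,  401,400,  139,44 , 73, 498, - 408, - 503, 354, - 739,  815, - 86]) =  [-739, -503,-408, - 137.47, - 86, - 55,44, 73,  139,201,280,354 , 400,401,423,  498,815]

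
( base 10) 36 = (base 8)44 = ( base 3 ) 1100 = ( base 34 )12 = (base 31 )15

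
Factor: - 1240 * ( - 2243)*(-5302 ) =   -  14746558640=- 2^4 * 5^1*11^1*31^1*241^1*2243^1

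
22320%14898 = 7422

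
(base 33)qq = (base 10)884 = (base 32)RK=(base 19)28A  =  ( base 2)1101110100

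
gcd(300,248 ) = 4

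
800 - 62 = 738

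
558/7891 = 558/7891 = 0.07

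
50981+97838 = 148819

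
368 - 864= - 496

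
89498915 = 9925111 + 79573804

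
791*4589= 3629899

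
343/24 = 14 + 7/24 = 14.29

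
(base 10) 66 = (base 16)42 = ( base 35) 1V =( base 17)3F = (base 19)39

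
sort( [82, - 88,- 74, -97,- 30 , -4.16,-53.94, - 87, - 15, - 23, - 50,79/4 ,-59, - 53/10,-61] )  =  [-97, - 88, - 87,  -  74, -61,  -  59,- 53.94,-50, - 30, - 23,  -  15, - 53/10, - 4.16 , 79/4, 82 ]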